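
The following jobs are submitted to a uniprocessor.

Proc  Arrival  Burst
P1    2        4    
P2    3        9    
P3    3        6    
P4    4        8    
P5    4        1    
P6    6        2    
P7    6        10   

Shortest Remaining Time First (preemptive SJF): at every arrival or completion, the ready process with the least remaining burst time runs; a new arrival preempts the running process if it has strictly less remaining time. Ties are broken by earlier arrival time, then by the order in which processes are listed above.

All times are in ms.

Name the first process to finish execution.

P5

Schedule: | idle 0-2 | P1 2-4 | P5 4-5 | P1 5-7 | P6 7-9 | P3 9-15 | P4 15-23 | P2 23-32 | P7 32-42 |
Completion: P1=7  P2=32  P3=15  P4=23  P5=5  P6=9  P7=42
Turnaround (C−A): P1=5  P2=29  P3=12  P4=19  P5=1  P6=3  P7=36
Finish order: P5 → P1 → P6 → P3 → P4 → P2 → P7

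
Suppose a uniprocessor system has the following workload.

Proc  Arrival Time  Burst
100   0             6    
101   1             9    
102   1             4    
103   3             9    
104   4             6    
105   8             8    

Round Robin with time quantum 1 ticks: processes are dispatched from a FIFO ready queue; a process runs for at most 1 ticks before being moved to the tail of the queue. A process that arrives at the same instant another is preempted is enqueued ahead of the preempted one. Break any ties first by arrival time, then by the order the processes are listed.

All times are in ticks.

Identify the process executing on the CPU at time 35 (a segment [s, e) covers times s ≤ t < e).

103

Gantt: | 100 0-1 | 101 1-2 | 102 2-3 | 100 3-4 | 101 4-5 | 103 5-6 | 102 6-7 | 104 7-8 | 100 8-9 | 101 9-10 | 103 10-11 | 102 11-12 | 105 12-13 | 104 13-14 | 100 14-15 | 101 15-16 | 103 16-17 | 102 17-18 | 105 18-19 | 104 19-20 | 100 20-21 | 101 21-22 | 103 22-23 | 105 23-24 | 104 24-25 | 100 25-26 | 101 26-27 | 103 27-28 | 105 28-29 | 104 29-30 | 101 30-31 | 103 31-32 | 105 32-33 | 104 33-34 | 101 34-35 | 103 35-36 | 105 36-37 | 101 37-38 | 103 38-39 | 105 39-40 | 103 40-41 | 105 41-42 |
Completion: 100=26  101=38  102=18  103=41  104=34  105=42
Turnaround (C−A): 100=26  101=37  102=17  103=38  104=30  105=34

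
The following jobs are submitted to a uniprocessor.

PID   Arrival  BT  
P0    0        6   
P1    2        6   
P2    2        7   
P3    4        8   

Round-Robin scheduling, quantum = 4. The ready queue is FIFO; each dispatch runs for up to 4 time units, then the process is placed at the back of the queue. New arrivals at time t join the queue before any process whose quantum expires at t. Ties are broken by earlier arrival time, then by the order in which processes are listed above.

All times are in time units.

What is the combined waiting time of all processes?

Timeline: | P0 0-4 | P1 4-8 | P2 8-12 | P3 12-16 | P0 16-18 | P1 18-20 | P2 20-23 | P3 23-27 |
Completion: P0=18  P1=20  P2=23  P3=27
Waiting = turnaround − burst: P0=12, P1=12, P2=14, P3=15
Total waiting = 12 + 12 + 14 + 15 = 53

53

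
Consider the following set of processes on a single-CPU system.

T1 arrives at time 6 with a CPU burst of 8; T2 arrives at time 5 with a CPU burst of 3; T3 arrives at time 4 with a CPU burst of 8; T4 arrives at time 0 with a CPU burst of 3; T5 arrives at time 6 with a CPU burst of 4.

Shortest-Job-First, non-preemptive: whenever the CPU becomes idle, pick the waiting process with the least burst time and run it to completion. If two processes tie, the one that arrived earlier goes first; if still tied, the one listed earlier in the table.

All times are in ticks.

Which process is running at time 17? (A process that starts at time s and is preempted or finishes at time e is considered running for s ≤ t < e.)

Schedule: | T4 0-3 | idle 3-4 | T3 4-12 | T2 12-15 | T5 15-19 | T1 19-27 |
Completion: T1=27  T2=15  T3=12  T4=3  T5=19
Turnaround (C−A): T1=21  T2=10  T3=8  T4=3  T5=13

T5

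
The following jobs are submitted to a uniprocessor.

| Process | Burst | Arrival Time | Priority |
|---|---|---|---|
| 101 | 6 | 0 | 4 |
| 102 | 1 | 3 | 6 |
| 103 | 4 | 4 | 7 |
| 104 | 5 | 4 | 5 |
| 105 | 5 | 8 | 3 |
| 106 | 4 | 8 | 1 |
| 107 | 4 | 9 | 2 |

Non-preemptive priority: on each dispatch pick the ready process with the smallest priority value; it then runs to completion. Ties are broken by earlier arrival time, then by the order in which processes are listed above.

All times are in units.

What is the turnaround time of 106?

Schedule: | 101 0-6 | 104 6-11 | 106 11-15 | 107 15-19 | 105 19-24 | 102 24-25 | 103 25-29 |
Completion: 101=6  102=25  103=29  104=11  105=24  106=15  107=19
Turnaround (C−A): 101=6  102=22  103=25  104=7  105=16  106=7  107=10
Turnaround(106) = completion − arrival = 15 − 8 = 7

7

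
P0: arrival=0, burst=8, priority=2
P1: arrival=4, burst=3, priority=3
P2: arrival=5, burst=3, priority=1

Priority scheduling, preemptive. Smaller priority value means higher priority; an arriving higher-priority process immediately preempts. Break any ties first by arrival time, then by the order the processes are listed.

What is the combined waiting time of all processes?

Timeline: | P0 0-5 | P2 5-8 | P0 8-11 | P1 11-14 |
Completion: P0=11  P1=14  P2=8
Waiting = turnaround − burst: P0=3, P1=7, P2=0
Total waiting = 3 + 7 + 0 = 10

10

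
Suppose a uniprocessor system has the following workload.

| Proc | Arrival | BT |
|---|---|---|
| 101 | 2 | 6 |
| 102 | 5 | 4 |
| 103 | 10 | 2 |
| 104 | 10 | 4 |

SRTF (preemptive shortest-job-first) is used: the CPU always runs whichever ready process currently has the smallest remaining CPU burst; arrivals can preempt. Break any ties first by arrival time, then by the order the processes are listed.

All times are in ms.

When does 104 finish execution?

18

Schedule: | idle 0-2 | 101 2-8 | 102 8-12 | 103 12-14 | 104 14-18 |
Completion: 101=8  102=12  103=14  104=18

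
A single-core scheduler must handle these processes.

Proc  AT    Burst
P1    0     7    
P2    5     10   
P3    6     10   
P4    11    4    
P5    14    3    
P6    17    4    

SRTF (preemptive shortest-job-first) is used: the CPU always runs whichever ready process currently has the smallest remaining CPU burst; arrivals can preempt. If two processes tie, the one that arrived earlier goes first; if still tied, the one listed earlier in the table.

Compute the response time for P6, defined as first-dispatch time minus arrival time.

Schedule: | P1 0-7 | P2 7-11 | P4 11-15 | P5 15-18 | P6 18-22 | P2 22-28 | P3 28-38 |
Completion: P1=7  P2=28  P3=38  P4=15  P5=18  P6=22
Response(P6) = first start − arrival = 18 − 17 = 1

1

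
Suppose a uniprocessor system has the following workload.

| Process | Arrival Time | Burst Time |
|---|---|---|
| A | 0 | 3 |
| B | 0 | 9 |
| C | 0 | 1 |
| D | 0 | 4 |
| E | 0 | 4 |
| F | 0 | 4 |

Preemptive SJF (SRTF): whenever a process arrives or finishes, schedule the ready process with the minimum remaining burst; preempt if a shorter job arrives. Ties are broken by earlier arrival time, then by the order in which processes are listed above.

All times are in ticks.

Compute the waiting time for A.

1

Schedule: | C 0-1 | A 1-4 | D 4-8 | E 8-12 | F 12-16 | B 16-25 |
Completion: A=4  B=25  C=1  D=8  E=12  F=16
Waiting(A) = turnaround − burst = 4 − 3 = 1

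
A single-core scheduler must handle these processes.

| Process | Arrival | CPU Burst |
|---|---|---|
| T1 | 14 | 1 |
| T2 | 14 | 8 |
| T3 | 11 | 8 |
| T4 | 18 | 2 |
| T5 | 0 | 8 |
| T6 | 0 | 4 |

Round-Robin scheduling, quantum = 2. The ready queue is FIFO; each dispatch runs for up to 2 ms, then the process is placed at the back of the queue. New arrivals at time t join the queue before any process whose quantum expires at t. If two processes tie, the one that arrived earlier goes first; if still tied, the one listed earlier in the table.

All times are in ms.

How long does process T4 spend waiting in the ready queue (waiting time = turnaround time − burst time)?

3

Gantt: | T5 0-2 | T6 2-4 | T5 4-6 | T6 6-8 | T5 8-12 | T3 12-14 | T1 14-15 | T2 15-17 | T3 17-19 | T2 19-21 | T4 21-23 | T3 23-25 | T2 25-27 | T3 27-29 | T2 29-31 |
Completion: T1=15  T2=31  T3=29  T4=23  T5=12  T6=8
Turnaround (C−A): T1=1  T2=17  T3=18  T4=5  T5=12  T6=8
Waiting(T4) = turnaround − burst = 5 − 2 = 3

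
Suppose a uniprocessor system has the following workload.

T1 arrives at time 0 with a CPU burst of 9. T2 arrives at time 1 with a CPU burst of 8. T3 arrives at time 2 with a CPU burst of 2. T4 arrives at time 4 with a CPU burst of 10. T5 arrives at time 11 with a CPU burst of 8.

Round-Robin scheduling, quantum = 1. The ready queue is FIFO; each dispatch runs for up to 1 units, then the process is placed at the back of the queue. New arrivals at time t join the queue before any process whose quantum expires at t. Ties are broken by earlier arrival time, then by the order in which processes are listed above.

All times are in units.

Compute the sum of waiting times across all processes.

83

Gantt: | T1 0-1 | T2 1-2 | T1 2-3 | T3 3-4 | T2 4-5 | T1 5-6 | T4 6-7 | T3 7-8 | T2 8-9 | T1 9-10 | T4 10-11 | T2 11-12 | T1 12-13 | T5 13-14 | T4 14-15 | T2 15-16 | T1 16-17 | T5 17-18 | T4 18-19 | T2 19-20 | T1 20-21 | T5 21-22 | T4 22-23 | T2 23-24 | T1 24-25 | T5 25-26 | T4 26-27 | T2 27-28 | T1 28-29 | T5 29-30 | T4 30-31 | T5 31-32 | T4 32-33 | T5 33-34 | T4 34-35 | T5 35-36 | T4 36-37 |
Completion: T1=29  T2=28  T3=8  T4=37  T5=36
Turnaround (C−A): T1=29  T2=27  T3=6  T4=33  T5=25
Waiting = turnaround − burst: T1=20, T2=19, T3=4, T4=23, T5=17
Total waiting = 20 + 19 + 4 + 23 + 17 = 83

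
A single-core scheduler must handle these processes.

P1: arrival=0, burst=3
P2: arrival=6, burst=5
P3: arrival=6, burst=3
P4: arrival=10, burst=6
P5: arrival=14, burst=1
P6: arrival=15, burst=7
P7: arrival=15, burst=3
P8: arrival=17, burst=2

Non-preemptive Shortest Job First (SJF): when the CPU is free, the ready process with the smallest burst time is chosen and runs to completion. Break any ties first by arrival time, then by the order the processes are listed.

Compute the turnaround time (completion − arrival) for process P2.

8

Gantt: | P1 0-3 | idle 3-6 | P3 6-9 | P2 9-14 | P5 14-15 | P7 15-18 | P8 18-20 | P4 20-26 | P6 26-33 |
Completion: P1=3  P2=14  P3=9  P4=26  P5=15  P6=33  P7=18  P8=20
Turnaround(P2) = completion − arrival = 14 − 6 = 8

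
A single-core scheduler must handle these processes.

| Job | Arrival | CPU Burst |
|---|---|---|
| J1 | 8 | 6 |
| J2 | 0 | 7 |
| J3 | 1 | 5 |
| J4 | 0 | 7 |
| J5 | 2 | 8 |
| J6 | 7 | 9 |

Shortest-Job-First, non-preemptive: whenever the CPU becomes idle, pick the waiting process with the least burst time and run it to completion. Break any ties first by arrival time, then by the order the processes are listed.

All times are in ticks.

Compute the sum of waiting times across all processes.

Gantt: | J2 0-7 | J3 7-12 | J1 12-18 | J4 18-25 | J5 25-33 | J6 33-42 |
Completion: J1=18  J2=7  J3=12  J4=25  J5=33  J6=42
Waiting = turnaround − burst: J1=4, J2=0, J3=6, J4=18, J5=23, J6=26
Total waiting = 4 + 0 + 6 + 18 + 23 + 26 = 77

77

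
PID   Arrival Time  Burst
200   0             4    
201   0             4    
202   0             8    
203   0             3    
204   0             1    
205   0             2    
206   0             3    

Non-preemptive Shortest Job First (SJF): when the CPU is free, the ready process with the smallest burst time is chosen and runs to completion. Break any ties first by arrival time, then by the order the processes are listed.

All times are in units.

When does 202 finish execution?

25

Schedule: | 204 0-1 | 205 1-3 | 203 3-6 | 206 6-9 | 200 9-13 | 201 13-17 | 202 17-25 |
Completion: 200=13  201=17  202=25  203=6  204=1  205=3  206=9
Turnaround (C−A): 200=13  201=17  202=25  203=6  204=1  205=3  206=9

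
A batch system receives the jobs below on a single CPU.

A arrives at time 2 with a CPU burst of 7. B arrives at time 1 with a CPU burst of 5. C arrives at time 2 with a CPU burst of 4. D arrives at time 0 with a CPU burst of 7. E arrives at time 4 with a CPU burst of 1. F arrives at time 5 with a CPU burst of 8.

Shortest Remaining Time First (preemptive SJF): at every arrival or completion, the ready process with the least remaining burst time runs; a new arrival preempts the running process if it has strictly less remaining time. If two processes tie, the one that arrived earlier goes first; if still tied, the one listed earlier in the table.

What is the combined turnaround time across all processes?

82

Timeline: | D 0-1 | B 1-4 | E 4-5 | B 5-7 | C 7-11 | D 11-17 | A 17-24 | F 24-32 |
Completion: A=24  B=7  C=11  D=17  E=5  F=32
Turnaround = completion − arrival: A=22, B=6, C=9, D=17, E=1, F=27
Total turnaround = 22 + 6 + 9 + 17 + 1 + 27 = 82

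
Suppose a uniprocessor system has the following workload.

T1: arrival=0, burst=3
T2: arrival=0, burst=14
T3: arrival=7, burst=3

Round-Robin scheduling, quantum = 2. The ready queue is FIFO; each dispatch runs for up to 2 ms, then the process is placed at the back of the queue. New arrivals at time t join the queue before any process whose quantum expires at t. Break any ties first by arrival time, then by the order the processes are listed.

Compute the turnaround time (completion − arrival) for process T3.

5

Schedule: | T1 0-2 | T2 2-4 | T1 4-5 | T2 5-7 | T3 7-9 | T2 9-11 | T3 11-12 | T2 12-20 |
Completion: T1=5  T2=20  T3=12
Turnaround(T3) = completion − arrival = 12 − 7 = 5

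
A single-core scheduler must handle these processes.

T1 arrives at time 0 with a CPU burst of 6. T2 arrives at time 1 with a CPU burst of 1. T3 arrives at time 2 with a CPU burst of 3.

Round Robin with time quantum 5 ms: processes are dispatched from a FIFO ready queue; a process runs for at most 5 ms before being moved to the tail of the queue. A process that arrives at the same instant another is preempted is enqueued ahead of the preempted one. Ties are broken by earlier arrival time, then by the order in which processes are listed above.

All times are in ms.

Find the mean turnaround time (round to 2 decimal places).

7.33

Schedule: | T1 0-5 | T2 5-6 | T3 6-9 | T1 9-10 |
Completion: T1=10  T2=6  T3=9
Turnaround times: T1=10, T2=5, T3=7
Average turnaround = (10+5+7) / 3 = 22/3 = 7.33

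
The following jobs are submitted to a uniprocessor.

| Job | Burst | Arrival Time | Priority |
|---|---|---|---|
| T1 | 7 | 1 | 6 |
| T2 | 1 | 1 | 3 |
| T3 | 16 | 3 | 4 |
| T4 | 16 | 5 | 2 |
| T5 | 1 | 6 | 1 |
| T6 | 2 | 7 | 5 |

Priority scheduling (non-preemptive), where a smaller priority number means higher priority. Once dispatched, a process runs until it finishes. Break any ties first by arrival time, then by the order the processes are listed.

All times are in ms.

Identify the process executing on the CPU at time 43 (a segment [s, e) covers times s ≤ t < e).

Schedule: | idle 0-1 | T2 1-2 | T1 2-9 | T5 9-10 | T4 10-26 | T3 26-42 | T6 42-44 |
Completion: T1=9  T2=2  T3=42  T4=26  T5=10  T6=44
Turnaround (C−A): T1=8  T2=1  T3=39  T4=21  T5=4  T6=37

T6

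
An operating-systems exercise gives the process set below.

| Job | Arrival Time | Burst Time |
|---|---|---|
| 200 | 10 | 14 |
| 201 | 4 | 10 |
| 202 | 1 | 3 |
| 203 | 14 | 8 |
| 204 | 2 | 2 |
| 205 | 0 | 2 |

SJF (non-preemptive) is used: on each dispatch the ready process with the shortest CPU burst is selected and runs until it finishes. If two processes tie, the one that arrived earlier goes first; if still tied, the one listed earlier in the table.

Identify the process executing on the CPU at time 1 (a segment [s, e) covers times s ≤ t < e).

Gantt: | 205 0-2 | 204 2-4 | 202 4-7 | 201 7-17 | 203 17-25 | 200 25-39 |
Completion: 200=39  201=17  202=7  203=25  204=4  205=2

205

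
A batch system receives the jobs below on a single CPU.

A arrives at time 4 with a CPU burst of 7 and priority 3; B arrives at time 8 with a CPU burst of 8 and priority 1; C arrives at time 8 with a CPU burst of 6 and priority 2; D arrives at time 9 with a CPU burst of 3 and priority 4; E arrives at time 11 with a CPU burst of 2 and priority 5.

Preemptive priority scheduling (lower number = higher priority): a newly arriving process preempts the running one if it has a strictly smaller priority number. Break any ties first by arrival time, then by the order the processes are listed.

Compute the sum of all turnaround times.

Gantt: | idle 0-4 | A 4-8 | B 8-16 | C 16-22 | A 22-25 | D 25-28 | E 28-30 |
Completion: A=25  B=16  C=22  D=28  E=30
Turnaround = completion − arrival: A=21, B=8, C=14, D=19, E=19
Total turnaround = 21 + 8 + 14 + 19 + 19 = 81

81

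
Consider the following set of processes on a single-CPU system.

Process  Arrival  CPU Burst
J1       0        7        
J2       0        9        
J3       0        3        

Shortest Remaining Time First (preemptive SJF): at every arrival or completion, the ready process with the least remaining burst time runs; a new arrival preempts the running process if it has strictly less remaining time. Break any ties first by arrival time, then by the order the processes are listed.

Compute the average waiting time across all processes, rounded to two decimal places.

4.33

Schedule: | J3 0-3 | J1 3-10 | J2 10-19 |
Completion: J1=10  J2=19  J3=3
Turnaround (C−A): J1=10  J2=19  J3=3
Waiting times: J1=3, J2=10, J3=0
Average waiting = (3+10+0) / 3 = 13/3 = 4.33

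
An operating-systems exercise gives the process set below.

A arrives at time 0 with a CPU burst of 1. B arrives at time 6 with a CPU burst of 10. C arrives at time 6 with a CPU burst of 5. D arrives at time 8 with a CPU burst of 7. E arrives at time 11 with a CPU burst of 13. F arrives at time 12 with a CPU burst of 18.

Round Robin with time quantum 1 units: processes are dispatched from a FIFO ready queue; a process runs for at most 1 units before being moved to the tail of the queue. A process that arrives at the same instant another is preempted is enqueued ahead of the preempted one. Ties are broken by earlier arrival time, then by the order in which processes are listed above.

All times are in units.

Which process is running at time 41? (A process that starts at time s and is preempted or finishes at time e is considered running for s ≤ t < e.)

B

Timeline: | A 0-1 | idle 1-6 | B 6-7 | C 7-8 | B 8-9 | D 9-10 | C 10-11 | B 11-12 | D 12-13 | E 13-14 | C 14-15 | F 15-16 | B 16-17 | D 17-18 | E 18-19 | C 19-20 | F 20-21 | B 21-22 | D 22-23 | E 23-24 | C 24-25 | F 25-26 | B 26-27 | D 27-28 | E 28-29 | F 29-30 | B 30-31 | D 31-32 | E 32-33 | F 33-34 | B 34-35 | D 35-36 | E 36-37 | F 37-38 | B 38-39 | E 39-40 | F 40-41 | B 41-42 | E 42-43 | F 43-44 | E 44-45 | F 45-46 | E 46-47 | F 47-48 | E 48-49 | F 49-50 | E 50-51 | F 51-52 | E 52-53 | F 53-59 |
Completion: A=1  B=42  C=25  D=36  E=53  F=59
Turnaround (C−A): A=1  B=36  C=19  D=28  E=42  F=47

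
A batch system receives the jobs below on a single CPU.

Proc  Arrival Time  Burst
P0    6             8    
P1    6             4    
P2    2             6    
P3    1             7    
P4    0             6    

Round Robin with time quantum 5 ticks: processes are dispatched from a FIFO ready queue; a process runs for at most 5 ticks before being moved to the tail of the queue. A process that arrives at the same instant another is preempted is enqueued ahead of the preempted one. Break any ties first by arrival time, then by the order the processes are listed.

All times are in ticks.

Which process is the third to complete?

Gantt: | P4 0-5 | P3 5-10 | P2 10-15 | P4 15-16 | P0 16-21 | P1 21-25 | P3 25-27 | P2 27-28 | P0 28-31 |
Completion: P0=31  P1=25  P2=28  P3=27  P4=16
Finish order: P4 → P1 → P3 → P2 → P0

P3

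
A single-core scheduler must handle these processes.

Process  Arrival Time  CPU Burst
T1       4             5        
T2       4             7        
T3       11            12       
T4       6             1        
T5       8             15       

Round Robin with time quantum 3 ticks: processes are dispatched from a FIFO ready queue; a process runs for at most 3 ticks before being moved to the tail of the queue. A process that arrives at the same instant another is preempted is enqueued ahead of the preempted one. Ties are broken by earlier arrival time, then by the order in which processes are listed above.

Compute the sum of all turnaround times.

102

Schedule: | idle 0-4 | T1 4-7 | T2 7-10 | T4 10-11 | T1 11-13 | T5 13-16 | T2 16-19 | T3 19-22 | T5 22-25 | T2 25-26 | T3 26-29 | T5 29-32 | T3 32-35 | T5 35-38 | T3 38-41 | T5 41-44 |
Completion: T1=13  T2=26  T3=41  T4=11  T5=44
Turnaround = completion − arrival: T1=9, T2=22, T3=30, T4=5, T5=36
Total turnaround = 9 + 22 + 30 + 5 + 36 = 102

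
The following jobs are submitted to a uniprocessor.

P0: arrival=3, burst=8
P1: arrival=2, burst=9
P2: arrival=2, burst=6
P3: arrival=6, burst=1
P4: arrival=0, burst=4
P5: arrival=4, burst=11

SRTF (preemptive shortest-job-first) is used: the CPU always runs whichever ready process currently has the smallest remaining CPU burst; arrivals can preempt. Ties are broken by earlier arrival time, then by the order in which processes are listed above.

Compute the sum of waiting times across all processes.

52

Timeline: | P4 0-4 | P2 4-6 | P3 6-7 | P2 7-11 | P0 11-19 | P1 19-28 | P5 28-39 |
Completion: P0=19  P1=28  P2=11  P3=7  P4=4  P5=39
Waiting = turnaround − burst: P0=8, P1=17, P2=3, P3=0, P4=0, P5=24
Total waiting = 8 + 17 + 3 + 0 + 0 + 24 = 52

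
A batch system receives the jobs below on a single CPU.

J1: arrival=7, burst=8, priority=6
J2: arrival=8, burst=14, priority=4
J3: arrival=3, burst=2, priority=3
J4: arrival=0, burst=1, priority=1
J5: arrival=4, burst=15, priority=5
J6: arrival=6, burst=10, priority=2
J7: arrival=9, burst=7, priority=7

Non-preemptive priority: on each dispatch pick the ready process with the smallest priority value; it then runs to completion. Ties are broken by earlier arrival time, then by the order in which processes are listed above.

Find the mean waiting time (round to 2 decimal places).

Schedule: | J4 0-1 | idle 1-3 | J3 3-5 | J5 5-20 | J6 20-30 | J2 30-44 | J1 44-52 | J7 52-59 |
Completion: J1=52  J2=44  J3=5  J4=1  J5=20  J6=30  J7=59
Turnaround (C−A): J1=45  J2=36  J3=2  J4=1  J5=16  J6=24  J7=50
Waiting times: J1=37, J2=22, J3=0, J4=0, J5=1, J6=14, J7=43
Average waiting = (37+22+0+0+1+14+43) / 7 = 117/7 = 16.71

16.71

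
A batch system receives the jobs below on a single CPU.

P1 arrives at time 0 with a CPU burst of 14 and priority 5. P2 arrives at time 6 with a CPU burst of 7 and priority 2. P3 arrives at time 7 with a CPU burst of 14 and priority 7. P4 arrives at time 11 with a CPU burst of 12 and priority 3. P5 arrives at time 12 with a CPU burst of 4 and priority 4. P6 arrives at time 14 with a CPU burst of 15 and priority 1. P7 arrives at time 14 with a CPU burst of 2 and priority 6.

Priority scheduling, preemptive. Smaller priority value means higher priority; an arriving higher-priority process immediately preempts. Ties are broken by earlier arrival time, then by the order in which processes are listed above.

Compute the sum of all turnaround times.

236

Gantt: | P1 0-6 | P2 6-13 | P4 13-14 | P6 14-29 | P4 29-40 | P5 40-44 | P1 44-52 | P7 52-54 | P3 54-68 |
Completion: P1=52  P2=13  P3=68  P4=40  P5=44  P6=29  P7=54
Turnaround (C−A): P1=52  P2=7  P3=61  P4=29  P5=32  P6=15  P7=40
Turnaround = completion − arrival: P1=52, P2=7, P3=61, P4=29, P5=32, P6=15, P7=40
Total turnaround = 52 + 7 + 61 + 29 + 32 + 15 + 40 = 236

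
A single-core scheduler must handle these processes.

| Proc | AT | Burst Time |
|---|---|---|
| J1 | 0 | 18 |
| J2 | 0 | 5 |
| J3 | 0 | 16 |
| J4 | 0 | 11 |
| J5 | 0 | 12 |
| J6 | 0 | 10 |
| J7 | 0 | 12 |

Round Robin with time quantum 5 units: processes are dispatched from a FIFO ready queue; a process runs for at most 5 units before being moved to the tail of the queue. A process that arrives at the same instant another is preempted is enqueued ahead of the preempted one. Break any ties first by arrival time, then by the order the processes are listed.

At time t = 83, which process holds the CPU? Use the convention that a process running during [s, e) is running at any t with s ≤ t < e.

J3

Gantt: | J1 0-5 | J2 5-10 | J3 10-15 | J4 15-20 | J5 20-25 | J6 25-30 | J7 30-35 | J1 35-40 | J3 40-45 | J4 45-50 | J5 50-55 | J6 55-60 | J7 60-65 | J1 65-70 | J3 70-75 | J4 75-76 | J5 76-78 | J7 78-80 | J1 80-83 | J3 83-84 |
Completion: J1=83  J2=10  J3=84  J4=76  J5=78  J6=60  J7=80
Turnaround (C−A): J1=83  J2=10  J3=84  J4=76  J5=78  J6=60  J7=80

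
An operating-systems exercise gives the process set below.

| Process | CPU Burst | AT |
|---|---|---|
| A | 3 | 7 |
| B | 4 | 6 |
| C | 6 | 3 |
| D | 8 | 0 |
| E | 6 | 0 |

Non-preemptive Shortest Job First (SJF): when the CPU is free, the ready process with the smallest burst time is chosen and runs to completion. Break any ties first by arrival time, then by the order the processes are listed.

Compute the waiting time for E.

0

Gantt: | E 0-6 | B 6-10 | A 10-13 | C 13-19 | D 19-27 |
Completion: A=13  B=10  C=19  D=27  E=6
Waiting(E) = turnaround − burst = 6 − 6 = 0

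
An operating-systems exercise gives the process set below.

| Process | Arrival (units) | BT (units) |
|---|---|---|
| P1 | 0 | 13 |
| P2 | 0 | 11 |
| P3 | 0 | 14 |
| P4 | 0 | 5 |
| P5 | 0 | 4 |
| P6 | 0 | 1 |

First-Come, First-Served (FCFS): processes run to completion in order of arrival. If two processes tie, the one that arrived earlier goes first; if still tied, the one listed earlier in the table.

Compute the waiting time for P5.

43

Schedule: | P1 0-13 | P2 13-24 | P3 24-38 | P4 38-43 | P5 43-47 | P6 47-48 |
Completion: P1=13  P2=24  P3=38  P4=43  P5=47  P6=48
Turnaround (C−A): P1=13  P2=24  P3=38  P4=43  P5=47  P6=48
Waiting(P5) = turnaround − burst = 47 − 4 = 43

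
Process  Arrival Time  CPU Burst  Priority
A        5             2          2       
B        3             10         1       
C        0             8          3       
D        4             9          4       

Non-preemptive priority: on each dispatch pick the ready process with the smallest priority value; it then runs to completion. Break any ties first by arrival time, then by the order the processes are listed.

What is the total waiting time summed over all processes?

34

Schedule: | C 0-8 | B 8-18 | A 18-20 | D 20-29 |
Completion: A=20  B=18  C=8  D=29
Turnaround (C−A): A=15  B=15  C=8  D=25
Waiting = turnaround − burst: A=13, B=5, C=0, D=16
Total waiting = 13 + 5 + 0 + 16 = 34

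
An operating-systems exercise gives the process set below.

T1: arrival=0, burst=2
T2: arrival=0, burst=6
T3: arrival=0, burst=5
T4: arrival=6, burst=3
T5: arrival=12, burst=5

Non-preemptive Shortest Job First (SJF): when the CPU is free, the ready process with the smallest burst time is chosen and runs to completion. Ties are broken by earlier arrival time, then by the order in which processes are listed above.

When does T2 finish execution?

16

Timeline: | T1 0-2 | T3 2-7 | T4 7-10 | T2 10-16 | T5 16-21 |
Completion: T1=2  T2=16  T3=7  T4=10  T5=21
Turnaround (C−A): T1=2  T2=16  T3=7  T4=4  T5=9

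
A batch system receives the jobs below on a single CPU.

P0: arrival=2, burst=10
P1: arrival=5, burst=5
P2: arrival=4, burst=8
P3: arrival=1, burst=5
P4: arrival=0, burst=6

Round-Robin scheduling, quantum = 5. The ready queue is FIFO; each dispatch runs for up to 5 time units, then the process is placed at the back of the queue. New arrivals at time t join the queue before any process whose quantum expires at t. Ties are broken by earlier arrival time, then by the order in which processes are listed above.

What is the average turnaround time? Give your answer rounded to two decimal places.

22.80

Gantt: | P4 0-5 | P3 5-10 | P0 10-15 | P2 15-20 | P1 20-25 | P4 25-26 | P0 26-31 | P2 31-34 |
Completion: P0=31  P1=25  P2=34  P3=10  P4=26
Turnaround (C−A): P0=29  P1=20  P2=30  P3=9  P4=26
Turnaround times: P0=29, P1=20, P2=30, P3=9, P4=26
Average turnaround = (29+20+30+9+26) / 5 = 114/5 = 22.80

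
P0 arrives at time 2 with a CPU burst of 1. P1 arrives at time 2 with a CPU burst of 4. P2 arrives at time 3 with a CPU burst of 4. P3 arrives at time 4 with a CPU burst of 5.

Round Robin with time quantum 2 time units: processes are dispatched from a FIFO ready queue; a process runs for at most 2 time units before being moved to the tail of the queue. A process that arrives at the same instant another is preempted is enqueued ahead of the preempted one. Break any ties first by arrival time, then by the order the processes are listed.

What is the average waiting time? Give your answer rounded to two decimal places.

4.50

Timeline: | idle 0-2 | P0 2-3 | P1 3-5 | P2 5-7 | P3 7-9 | P1 9-11 | P2 11-13 | P3 13-16 |
Completion: P0=3  P1=11  P2=13  P3=16
Turnaround (C−A): P0=1  P1=9  P2=10  P3=12
Waiting times: P0=0, P1=5, P2=6, P3=7
Average waiting = (0+5+6+7) / 4 = 18/4 = 4.50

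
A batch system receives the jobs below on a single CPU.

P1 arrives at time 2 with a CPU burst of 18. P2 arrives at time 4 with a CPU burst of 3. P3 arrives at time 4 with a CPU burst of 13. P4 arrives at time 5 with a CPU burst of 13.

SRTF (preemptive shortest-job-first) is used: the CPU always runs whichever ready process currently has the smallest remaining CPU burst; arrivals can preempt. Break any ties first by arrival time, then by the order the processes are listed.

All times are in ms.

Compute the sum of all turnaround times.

94

Timeline: | idle 0-2 | P1 2-4 | P2 4-7 | P3 7-20 | P4 20-33 | P1 33-49 |
Completion: P1=49  P2=7  P3=20  P4=33
Turnaround = completion − arrival: P1=47, P2=3, P3=16, P4=28
Total turnaround = 47 + 3 + 16 + 28 = 94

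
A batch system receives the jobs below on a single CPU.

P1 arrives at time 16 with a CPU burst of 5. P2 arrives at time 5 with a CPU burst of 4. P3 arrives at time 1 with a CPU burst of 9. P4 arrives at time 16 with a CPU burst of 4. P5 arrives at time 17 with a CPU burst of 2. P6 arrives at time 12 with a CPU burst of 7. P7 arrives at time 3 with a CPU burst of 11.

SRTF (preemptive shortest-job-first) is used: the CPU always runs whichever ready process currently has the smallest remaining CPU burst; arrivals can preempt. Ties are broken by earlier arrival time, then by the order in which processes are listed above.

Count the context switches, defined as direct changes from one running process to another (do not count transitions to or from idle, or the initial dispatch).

9

Timeline: | idle 0-1 | P3 1-5 | P2 5-9 | P3 9-14 | P6 14-16 | P4 16-17 | P5 17-19 | P4 19-22 | P6 22-27 | P1 27-32 | P7 32-43 |
Completion: P1=32  P2=9  P3=14  P4=22  P5=19  P6=27  P7=43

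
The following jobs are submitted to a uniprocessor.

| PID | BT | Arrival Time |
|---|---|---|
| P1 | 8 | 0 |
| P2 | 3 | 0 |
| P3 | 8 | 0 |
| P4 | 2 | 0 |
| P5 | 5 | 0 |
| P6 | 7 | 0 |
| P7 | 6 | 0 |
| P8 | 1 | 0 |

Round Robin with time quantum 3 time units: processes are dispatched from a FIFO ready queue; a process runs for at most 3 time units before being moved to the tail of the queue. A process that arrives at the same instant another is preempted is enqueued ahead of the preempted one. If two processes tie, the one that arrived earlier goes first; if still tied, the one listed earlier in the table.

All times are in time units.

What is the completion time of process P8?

21

Gantt: | P1 0-3 | P2 3-6 | P3 6-9 | P4 9-11 | P5 11-14 | P6 14-17 | P7 17-20 | P8 20-21 | P1 21-24 | P3 24-27 | P5 27-29 | P6 29-32 | P7 32-35 | P1 35-37 | P3 37-39 | P6 39-40 |
Completion: P1=37  P2=6  P3=39  P4=11  P5=29  P6=40  P7=35  P8=21
Turnaround (C−A): P1=37  P2=6  P3=39  P4=11  P5=29  P6=40  P7=35  P8=21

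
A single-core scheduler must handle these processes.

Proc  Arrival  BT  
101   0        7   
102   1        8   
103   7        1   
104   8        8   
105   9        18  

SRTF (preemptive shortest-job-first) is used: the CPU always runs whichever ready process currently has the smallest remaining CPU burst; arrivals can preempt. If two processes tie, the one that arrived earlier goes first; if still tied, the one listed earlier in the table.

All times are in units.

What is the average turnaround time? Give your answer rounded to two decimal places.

Timeline: | 101 0-7 | 103 7-8 | 102 8-16 | 104 16-24 | 105 24-42 |
Completion: 101=7  102=16  103=8  104=24  105=42
Turnaround times: 101=7, 102=15, 103=1, 104=16, 105=33
Average turnaround = (7+15+1+16+33) / 5 = 72/5 = 14.40

14.40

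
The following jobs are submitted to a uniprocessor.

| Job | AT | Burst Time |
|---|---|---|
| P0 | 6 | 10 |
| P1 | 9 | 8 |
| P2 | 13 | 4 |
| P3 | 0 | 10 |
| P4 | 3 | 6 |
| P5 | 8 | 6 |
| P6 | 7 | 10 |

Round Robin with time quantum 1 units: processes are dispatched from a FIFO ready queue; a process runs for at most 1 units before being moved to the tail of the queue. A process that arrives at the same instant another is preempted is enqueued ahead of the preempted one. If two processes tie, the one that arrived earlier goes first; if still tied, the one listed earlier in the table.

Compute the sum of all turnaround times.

260

Timeline: | P3 0-3 | P4 3-4 | P3 4-5 | P4 5-6 | P3 6-7 | P0 7-8 | P4 8-9 | P6 9-10 | P3 10-11 | P5 11-12 | P0 12-13 | P1 13-14 | P4 14-15 | P6 15-16 | P3 16-17 | P5 17-18 | P2 18-19 | P0 19-20 | P1 20-21 | P4 21-22 | P6 22-23 | P3 23-24 | P5 24-25 | P2 25-26 | P0 26-27 | P1 27-28 | P4 28-29 | P6 29-30 | P3 30-31 | P5 31-32 | P2 32-33 | P0 33-34 | P1 34-35 | P6 35-36 | P3 36-37 | P5 37-38 | P2 38-39 | P0 39-40 | P1 40-41 | P6 41-42 | P5 42-43 | P0 43-44 | P1 44-45 | P6 45-46 | P0 46-47 | P1 47-48 | P6 48-49 | P0 49-50 | P1 50-51 | P6 51-52 | P0 52-53 | P6 53-54 |
Completion: P0=53  P1=51  P2=39  P3=37  P4=29  P5=43  P6=54
Turnaround = completion − arrival: P0=47, P1=42, P2=26, P3=37, P4=26, P5=35, P6=47
Total turnaround = 47 + 42 + 26 + 37 + 26 + 35 + 47 = 260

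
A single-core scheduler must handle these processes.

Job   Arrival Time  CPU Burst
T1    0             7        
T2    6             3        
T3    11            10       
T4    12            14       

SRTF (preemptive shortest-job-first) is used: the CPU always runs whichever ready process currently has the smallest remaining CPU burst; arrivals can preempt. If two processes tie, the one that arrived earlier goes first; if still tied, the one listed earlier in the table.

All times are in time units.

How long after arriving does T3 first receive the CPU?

Gantt: | T1 0-7 | T2 7-10 | idle 10-11 | T3 11-21 | T4 21-35 |
Completion: T1=7  T2=10  T3=21  T4=35
Turnaround (C−A): T1=7  T2=4  T3=10  T4=23
Response(T3) = first start − arrival = 11 − 11 = 0

0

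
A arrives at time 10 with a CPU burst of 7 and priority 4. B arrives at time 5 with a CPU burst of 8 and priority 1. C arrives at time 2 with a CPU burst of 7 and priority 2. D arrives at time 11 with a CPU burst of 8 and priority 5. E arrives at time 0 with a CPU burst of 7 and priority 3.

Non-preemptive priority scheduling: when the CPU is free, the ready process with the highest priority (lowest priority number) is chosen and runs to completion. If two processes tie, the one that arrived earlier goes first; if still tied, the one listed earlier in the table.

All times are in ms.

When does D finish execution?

37

Gantt: | E 0-7 | B 7-15 | C 15-22 | A 22-29 | D 29-37 |
Completion: A=29  B=15  C=22  D=37  E=7
Turnaround (C−A): A=19  B=10  C=20  D=26  E=7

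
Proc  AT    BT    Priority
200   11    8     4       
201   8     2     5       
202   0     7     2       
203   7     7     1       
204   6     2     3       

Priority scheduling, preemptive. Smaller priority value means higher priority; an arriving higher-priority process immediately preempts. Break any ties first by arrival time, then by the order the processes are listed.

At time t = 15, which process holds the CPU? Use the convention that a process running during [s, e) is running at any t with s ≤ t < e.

204

Gantt: | 202 0-7 | 203 7-14 | 204 14-16 | 200 16-24 | 201 24-26 |
Completion: 200=24  201=26  202=7  203=14  204=16
Turnaround (C−A): 200=13  201=18  202=7  203=7  204=10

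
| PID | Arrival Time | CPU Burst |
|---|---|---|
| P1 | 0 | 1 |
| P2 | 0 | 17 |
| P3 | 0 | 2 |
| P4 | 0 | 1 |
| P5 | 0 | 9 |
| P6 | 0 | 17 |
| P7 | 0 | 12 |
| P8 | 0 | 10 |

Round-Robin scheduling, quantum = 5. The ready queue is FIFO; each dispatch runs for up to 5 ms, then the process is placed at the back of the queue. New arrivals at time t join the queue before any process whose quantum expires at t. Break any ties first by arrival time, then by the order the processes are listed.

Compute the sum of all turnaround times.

310

Timeline: | P1 0-1 | P2 1-6 | P3 6-8 | P4 8-9 | P5 9-14 | P6 14-19 | P7 19-24 | P8 24-29 | P2 29-34 | P5 34-38 | P6 38-43 | P7 43-48 | P8 48-53 | P2 53-58 | P6 58-63 | P7 63-65 | P2 65-67 | P6 67-69 |
Completion: P1=1  P2=67  P3=8  P4=9  P5=38  P6=69  P7=65  P8=53
Turnaround (C−A): P1=1  P2=67  P3=8  P4=9  P5=38  P6=69  P7=65  P8=53
Turnaround = completion − arrival: P1=1, P2=67, P3=8, P4=9, P5=38, P6=69, P7=65, P8=53
Total turnaround = 1 + 67 + 8 + 9 + 38 + 69 + 65 + 53 = 310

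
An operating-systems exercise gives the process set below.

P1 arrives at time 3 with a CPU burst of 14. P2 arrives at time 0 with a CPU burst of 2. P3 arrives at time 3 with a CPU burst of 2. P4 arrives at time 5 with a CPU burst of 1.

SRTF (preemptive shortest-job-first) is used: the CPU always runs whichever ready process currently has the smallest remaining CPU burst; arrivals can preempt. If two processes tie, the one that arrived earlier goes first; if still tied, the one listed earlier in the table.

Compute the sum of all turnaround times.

Schedule: | P2 0-2 | idle 2-3 | P3 3-5 | P4 5-6 | P1 6-20 |
Completion: P1=20  P2=2  P3=5  P4=6
Turnaround = completion − arrival: P1=17, P2=2, P3=2, P4=1
Total turnaround = 17 + 2 + 2 + 1 = 22

22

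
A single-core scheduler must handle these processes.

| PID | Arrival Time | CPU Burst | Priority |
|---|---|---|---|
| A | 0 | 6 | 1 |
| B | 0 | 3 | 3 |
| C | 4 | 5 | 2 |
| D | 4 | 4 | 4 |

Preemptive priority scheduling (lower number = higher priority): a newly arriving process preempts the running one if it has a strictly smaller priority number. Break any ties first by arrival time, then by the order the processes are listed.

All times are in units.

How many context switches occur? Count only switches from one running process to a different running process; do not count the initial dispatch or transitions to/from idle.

Timeline: | A 0-6 | C 6-11 | B 11-14 | D 14-18 |
Completion: A=6  B=14  C=11  D=18
Turnaround (C−A): A=6  B=14  C=7  D=14

3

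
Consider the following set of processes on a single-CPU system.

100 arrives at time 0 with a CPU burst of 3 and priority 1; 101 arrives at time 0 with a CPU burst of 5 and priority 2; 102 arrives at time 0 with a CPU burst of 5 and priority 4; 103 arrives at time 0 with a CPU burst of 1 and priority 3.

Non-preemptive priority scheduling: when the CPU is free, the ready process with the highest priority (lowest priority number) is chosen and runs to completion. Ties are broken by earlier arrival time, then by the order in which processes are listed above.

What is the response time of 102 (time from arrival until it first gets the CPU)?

Gantt: | 100 0-3 | 101 3-8 | 103 8-9 | 102 9-14 |
Completion: 100=3  101=8  102=14  103=9
Response(102) = first start − arrival = 9 − 0 = 9

9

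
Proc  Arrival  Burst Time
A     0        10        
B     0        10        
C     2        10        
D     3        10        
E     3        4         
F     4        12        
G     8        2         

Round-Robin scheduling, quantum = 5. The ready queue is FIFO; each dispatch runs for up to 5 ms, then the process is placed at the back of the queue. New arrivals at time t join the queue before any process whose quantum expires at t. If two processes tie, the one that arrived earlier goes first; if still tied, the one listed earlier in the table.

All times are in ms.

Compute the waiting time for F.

42

Timeline: | A 0-5 | B 5-10 | C 10-15 | D 15-20 | E 20-24 | F 24-29 | A 29-34 | G 34-36 | B 36-41 | C 41-46 | D 46-51 | F 51-58 |
Completion: A=34  B=41  C=46  D=51  E=24  F=58  G=36
Turnaround (C−A): A=34  B=41  C=44  D=48  E=21  F=54  G=28
Waiting(F) = turnaround − burst = 54 − 12 = 42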